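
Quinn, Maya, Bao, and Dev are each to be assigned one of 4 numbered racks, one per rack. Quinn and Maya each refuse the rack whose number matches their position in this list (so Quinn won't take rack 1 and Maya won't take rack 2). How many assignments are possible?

Let Aᵢ (for i ∈ {1, 2}) be the placements that put person i in their forbidden rack. Any j of these fix j positions, leaving (4−j)! ways to fill the rest, and there are C(2,j) ways to pick which j.
By inclusion–exclusion, the number of valid placements is Σ_{j=0}^{2} (−1)^j C(2,j)·(4−j)!.
Computing: 24 − 12 + 2 = 14.

14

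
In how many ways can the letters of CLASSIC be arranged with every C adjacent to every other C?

Treat the 2 copies of C as a single block. The multiset to arrange is then {CC, A, I, L, S, S}, 6 items in all.
That gives (6)!/(2!) = 360 arrangements.

360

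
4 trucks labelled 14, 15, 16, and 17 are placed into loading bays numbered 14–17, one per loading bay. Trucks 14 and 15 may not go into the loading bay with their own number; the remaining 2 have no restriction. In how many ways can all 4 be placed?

Let Aᵢ (for i ∈ {14, 15}) be the placements that put truck i in its forbidden loading bay. Any j of these fix j positions, leaving (4−j)! ways to fill the rest, and there are C(2,j) ways to pick which j.
By inclusion–exclusion, the number of valid placements is Σ_{j=0}^{2} (−1)^j C(2,j)·(4−j)!.
Computing: 24 − 12 + 2 = 14.

14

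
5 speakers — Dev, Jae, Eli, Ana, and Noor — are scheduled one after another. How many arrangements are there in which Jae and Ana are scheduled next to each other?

Place the 3 others and the Jae-Ana pair as 4 objects in a line; the pair has 2 internal arrangements.
So the count is 2·(4)! = 48.

48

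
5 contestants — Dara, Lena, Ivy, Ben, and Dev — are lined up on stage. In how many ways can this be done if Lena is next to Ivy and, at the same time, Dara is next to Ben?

Treat {Lena,Ivy} as one block (2 orders) and {Dara,Ben} as another (2 orders).
That leaves 3 units to arrange: 2 × 2 × 3! = 4 × 6 = 24.

24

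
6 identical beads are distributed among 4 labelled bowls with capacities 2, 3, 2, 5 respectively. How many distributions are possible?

34

By stars and bars, unrestricted non-negative solutions to x_1+…+x_4 = 6 number C(6+3,3) = 84.
Subtract solutions that violate a single cap (substitute x_i' = x_i − (cap_i+1)): x_1 ≥ 3 gives C(6,3) = 20; x_2 ≥ 4 gives C(5,3) = 10; x_3 ≥ 3 gives C(6,3) = 20; x_4 ≥ 6 gives C(3,3) = 1. Together 51.
Add back pairs where two caps are both exceeded: 0 + 1 + 0 + 0 + 0 + 0 = 1.
By inclusion–exclusion the count is 84 − 51 + 1 = 34.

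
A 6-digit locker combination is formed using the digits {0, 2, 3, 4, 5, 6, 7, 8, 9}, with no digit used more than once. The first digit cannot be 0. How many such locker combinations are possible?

53760

The first digit has 9−1 = 8 choices (anything except 0).
The remaining 5 digits are filled from the other 8 symbols without repetition: 8 × 7 × 6 × 5 × 4 = 6720.
Total: 8 × 6720 = 53760.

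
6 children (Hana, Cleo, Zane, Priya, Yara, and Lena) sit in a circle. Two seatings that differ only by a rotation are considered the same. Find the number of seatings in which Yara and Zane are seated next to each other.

Treat {Yara, Zane} as one unit (2 internal orders) and seat the resulting 5 units around the table: (4)! circular arrangements.
So 2 × (4)! = 2 × 24 = 48.

48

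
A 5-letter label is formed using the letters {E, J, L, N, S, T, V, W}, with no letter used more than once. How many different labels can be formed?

6720

With no repetition, fill the 5 letters in order: 8 choices, then 7, down to 4.
8 × 7 × 6 × 5 × 4 = 6720.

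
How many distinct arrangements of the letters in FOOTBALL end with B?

With the last slot taken by B, it remains to arrange the other 7 letters (FOOTALL).
Those 7 letters have L appearing twice and O appearing twice, giving (7)!/(2!·2!) = 1260.

1260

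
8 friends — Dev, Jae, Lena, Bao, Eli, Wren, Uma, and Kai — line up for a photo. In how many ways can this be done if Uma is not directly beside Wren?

Of the 8! = 40320 arrangements, those with Uma and Wren adjacent number 2 × 7! = 10080 (treat the pair as a block with 2 internal orders).
So 40320 − 10080 = 30240 arrangements keep them apart.

30240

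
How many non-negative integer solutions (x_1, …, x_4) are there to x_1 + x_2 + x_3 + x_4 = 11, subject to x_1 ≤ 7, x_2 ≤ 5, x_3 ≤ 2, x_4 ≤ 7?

By stars and bars, unrestricted non-negative solutions to x_1+…+x_4 = 11 number C(11+3,3) = 364.
Subtract solutions that violate a single cap (substitute x_i' = x_i − (cap_i+1)): x_1 ≥ 8 gives C(6,3) = 20; x_2 ≥ 6 gives C(8,3) = 56; x_3 ≥ 3 gives C(11,3) = 165; x_4 ≥ 8 gives C(6,3) = 20. Together 261.
Add back pairs where two caps are both exceeded: 0 + 1 + 0 + 10 + 0 + 1 = 12.
By inclusion–exclusion the count is 364 − 261 + 12 = 115.

115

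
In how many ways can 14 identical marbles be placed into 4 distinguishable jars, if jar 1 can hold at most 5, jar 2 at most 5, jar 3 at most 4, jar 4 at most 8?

Without the upper bounds there are C(17,3) = 680 ways to split 14 among 4 jars.
Subtract solutions that violate a single cap (substitute x_i' = x_i − (cap_i+1)): x_1 ≥ 6 gives C(11,3) = 165; x_2 ≥ 6 gives C(11,3) = 165; x_3 ≥ 5 gives C(12,3) = 220; x_4 ≥ 9 gives C(8,3) = 56. Together 606.
Add back pairs where two caps are both exceeded: 10 + 20 + 0 + 20 + 0 + 1 = 51.
By inclusion–exclusion the count is 680 − 606 + 51 = 125.

125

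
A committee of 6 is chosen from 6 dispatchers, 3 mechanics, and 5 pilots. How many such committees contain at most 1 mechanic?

1848

Split by how many mechanics are chosen (0 through 1).
Sum: C(3,0)·C(11,6) + C(3,1)·C(11,5) = 462 + 1386 = 1848.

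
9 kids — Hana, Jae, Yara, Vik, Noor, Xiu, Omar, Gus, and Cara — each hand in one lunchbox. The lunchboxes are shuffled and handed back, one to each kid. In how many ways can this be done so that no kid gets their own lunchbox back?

Count assignments avoiding every fixed point. For any j of the 9 kids fixed to their own lunchbox, the other 9−j can be arranged in (9−j)! ways.
By inclusion–exclusion this is Σ_{j=0}^{9} (−1)^j C(9,j)·(9−j)!.
Computing: 362880 − 362880 + 181440 − 60480 + 15120 − 3024 + 504 − 72 + 9 − 1 = 133496.

133496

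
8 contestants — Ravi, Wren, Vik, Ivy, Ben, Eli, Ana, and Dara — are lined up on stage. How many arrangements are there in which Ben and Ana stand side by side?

Place the 6 others and the Ben-Ana pair as 7 objects in a line; the pair has 2 internal arrangements.
That gives 2 × 7! = 2 × 5040 = 10080.

10080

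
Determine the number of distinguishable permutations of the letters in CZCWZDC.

Letter multiplicities in CZCWZDC: C×3, D×1, W×1, Z×2.
The number of distinct arrangements is 7!/(3!·2!) = 5040/12 = 420.

420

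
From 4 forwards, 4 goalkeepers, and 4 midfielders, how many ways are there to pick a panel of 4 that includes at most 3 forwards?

Split by how many forwards are chosen (0 through 3).
Sum: C(4,0)·C(8,4) + C(4,1)·C(8,3) + C(4,2)·C(8,2) + C(4,3)·C(8,1) = 70 + 224 + 168 + 32 = 494.

494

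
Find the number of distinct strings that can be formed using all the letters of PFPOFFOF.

Letter multiplicities in PFPOFFOF: F×4, O×2, P×2.
Dividing 8! = 40320 by 4!·2!·2! = 96 for the repeated letters gives 420.

420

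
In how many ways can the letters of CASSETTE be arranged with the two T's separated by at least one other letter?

3780

Total arrangements of CASSETTE: 8!/(2!·2!·2!) = 5040.
Arrangements with the T's together: treat TT as one letter, giving (7)!/(2!·2!) = 1260.
Subtracting, 5040 − 1260 = 3780 arrangements keep the T's apart.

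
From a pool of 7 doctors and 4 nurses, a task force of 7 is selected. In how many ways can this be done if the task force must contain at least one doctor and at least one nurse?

Unrestricted: C(11,7) = 330 ways to pick any 7 of the 11.
Subtract selections that omit an entire group: no doctors → C(4,7) = 0; no nurses → C(7,7) = 1.
Both groups omitted at once is impossible, so 330 − 1 = 329.

329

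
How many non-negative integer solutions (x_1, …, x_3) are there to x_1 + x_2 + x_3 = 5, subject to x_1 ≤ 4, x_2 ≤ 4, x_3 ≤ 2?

13

Without the upper bounds there are C(7,2) = 21 ways to split 5 among 3 variables.
Subtract solutions that violate a single cap (substitute x_i' = x_i − (cap_i+1)): x_1 ≥ 5 gives C(2,2) = 1; x_2 ≥ 5 gives C(2,2) = 1; x_3 ≥ 3 gives C(4,2) = 6. Together 8.
No two caps can be exceeded simultaneously, so the pair terms are all 0.
By inclusion–exclusion the count is 21 − 8 + 0 = 13.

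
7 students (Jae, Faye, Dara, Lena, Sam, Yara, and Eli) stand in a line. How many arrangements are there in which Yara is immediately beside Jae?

1440

Place the 5 others and the Yara-Jae pair as 6 objects in a line; the pair has 2 internal arrangements.
So the count is 2·(6)! = 1440.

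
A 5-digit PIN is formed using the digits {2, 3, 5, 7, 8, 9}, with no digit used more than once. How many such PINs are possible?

This is a permutation of 5 out of 6: P(6,5) = 6!/1!.
6 × 5 × 4 × 3 × 2 = 720.

720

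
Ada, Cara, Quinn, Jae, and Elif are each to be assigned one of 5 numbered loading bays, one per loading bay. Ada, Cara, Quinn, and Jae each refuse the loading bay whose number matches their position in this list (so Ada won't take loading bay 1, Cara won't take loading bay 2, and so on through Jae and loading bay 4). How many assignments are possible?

Let Aᵢ (for 1 ≤ i ≤ 4) be the placements that put person i in their forbidden loading bay. Any j of these fix j positions, leaving (5−j)! ways to fill the rest, and there are C(4,j) ways to pick which j.
By inclusion–exclusion, the number of valid placements is Σ_{j=0}^{4} (−1)^j C(4,j)·(5−j)!.
Computing: 120 − 96 + 36 − 8 + 1 = 53.

53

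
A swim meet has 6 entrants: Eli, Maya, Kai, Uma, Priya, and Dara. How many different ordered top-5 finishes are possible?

720

There are 6 choices for 1st place, 5 for 2nd, and so on down to 2 for position 5.
That gives 6 × 5 × 4 × 3 × 2 = 720.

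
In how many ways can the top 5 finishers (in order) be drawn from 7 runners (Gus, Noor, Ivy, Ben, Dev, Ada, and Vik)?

There are 7 choices for 1st place, 6 for 2nd, and so on down to 3 for position 5.
That gives 7 × 6 × 5 × 4 × 3 = 2520.

2520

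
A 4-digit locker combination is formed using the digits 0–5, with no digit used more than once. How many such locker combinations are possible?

Choose and order 4 of the 6 symbols: the first digit has 6 options, the next 5, then 4, 3.
That product is 6 × 5 × 4 × 3 = 360.

360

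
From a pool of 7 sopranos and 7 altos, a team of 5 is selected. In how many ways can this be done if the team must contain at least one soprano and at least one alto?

Total 5-person selections from all 14: C(14,5) = 2002.
Subtract selections that omit an entire group: no sopranos → C(7,5) = 21; no altos → C(7,5) = 21.
Both groups omitted at once is impossible, so 2002 − 42 = 1960.

1960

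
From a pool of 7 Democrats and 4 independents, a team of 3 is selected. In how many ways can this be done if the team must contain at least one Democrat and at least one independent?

With no constraint there are C(11,3) = 165 possible selections.
Subtract selections that omit an entire group: no Democrats → C(4,3) = 4; no independents → C(7,3) = 35.
Both groups omitted at once is impossible, so 165 − 39 = 126.

126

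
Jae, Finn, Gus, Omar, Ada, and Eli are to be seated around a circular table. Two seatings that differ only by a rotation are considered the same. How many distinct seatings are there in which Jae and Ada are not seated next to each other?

72

Without the restriction there are (5)! = 120 seatings.
Seatings with Jae beside Ada: treat them as a block with 2 internal orders, giving 2 × (4)! = 48.
Subtracting, 120 − 48 = 72.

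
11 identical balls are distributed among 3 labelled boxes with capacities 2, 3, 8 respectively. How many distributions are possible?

6

By stars and bars, unrestricted non-negative solutions to x_1+…+x_3 = 11 number C(11+2,2) = 78.
Subtract solutions that violate a single cap (substitute x_i' = x_i − (cap_i+1)): x_1 ≥ 3 gives C(10,2) = 45; x_2 ≥ 4 gives C(9,2) = 36; x_3 ≥ 9 gives C(4,2) = 6. Together 87.
Add back pairs where two caps are both exceeded: 15 + 0 + 0 = 15.
By inclusion–exclusion the count is 78 − 87 + 15 = 6.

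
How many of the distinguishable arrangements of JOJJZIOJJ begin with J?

Fix J in the first position and arrange the remaining 8 letters.
Those 8 letters have J appearing 4 times and O appearing twice, giving (8)!/(4!·2!) = 840.

840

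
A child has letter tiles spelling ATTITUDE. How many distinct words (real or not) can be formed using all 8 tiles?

6720

Letter multiplicities in ATTITUDE: A×1, D×1, E×1, I×1, T×3, U×1.
The number of distinct arrangements is 8!/(3!) = 40320/6 = 6720.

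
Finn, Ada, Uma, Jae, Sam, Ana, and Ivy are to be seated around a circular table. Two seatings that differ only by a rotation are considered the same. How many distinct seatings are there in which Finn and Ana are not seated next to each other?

All circular seatings of 7 people number (6)! = 720.
Seatings with Finn beside Ana: treat them as a block with 2 internal orders, giving 2 × (5)! = 240.
Subtracting, 720 − 240 = 480.

480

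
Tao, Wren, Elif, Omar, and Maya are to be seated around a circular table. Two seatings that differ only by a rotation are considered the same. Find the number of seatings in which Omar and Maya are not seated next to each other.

12

All circular seatings of 5 people number (4)! = 24.
Seatings with Omar beside Maya: treat them as a block with 2 internal orders, giving 2 × (3)! = 12.
Subtracting, 24 − 12 = 12.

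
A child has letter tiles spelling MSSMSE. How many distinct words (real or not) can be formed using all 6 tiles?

MSSMSE has 6 letters with M appearing twice and S appearing 3 times.
So there are 6! / (3!·2!) = 60 distinguishable arrangements.

60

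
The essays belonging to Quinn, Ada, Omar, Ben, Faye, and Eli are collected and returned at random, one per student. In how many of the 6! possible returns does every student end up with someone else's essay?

Let Aᵢ be the assignments in which student i gets their own essay. We want the size of the complement of A₁∪…∪A_6.
By inclusion–exclusion this is Σ_{j=0}^{6} (−1)^j C(6,j)·(6−j)!.
Computing: 720 − 720 + 360 − 120 + 30 − 6 + 1 = 265.

265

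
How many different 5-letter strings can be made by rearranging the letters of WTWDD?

The 5 letters of WTWDD have repeats: D appearing twice and W appearing twice.
So there are 5! / (2!·2!) = 30 distinguishable arrangements.

30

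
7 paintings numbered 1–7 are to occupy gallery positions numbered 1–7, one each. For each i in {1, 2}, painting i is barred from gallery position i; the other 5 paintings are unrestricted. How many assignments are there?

Let Aᵢ (for i ∈ {1, 2}) be the placements that put painting i in its forbidden gallery position. Any j of these fix j positions, leaving (7−j)! ways to fill the rest, and there are C(2,j) ways to pick which j.
By inclusion–exclusion, the number of valid placements is Σ_{j=0}^{2} (−1)^j C(2,j)·(7−j)!.
Computing: 5040 − 1440 + 120 = 3720.

3720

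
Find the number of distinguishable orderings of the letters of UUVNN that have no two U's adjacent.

18

Total arrangements of UUVNN: 5!/(2!·2!) = 30.
If the two U's are adjacent, glue them into one block, leaving 4 items to arrange: (4)!/(2!) = 12 ways.
Subtracting, 30 − 12 = 18 arrangements keep the U's apart.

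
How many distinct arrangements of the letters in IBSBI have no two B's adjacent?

18

There are 5!/(2!·2!) = 30 arrangements of IBSBI in total.
Arrangements with the B's together: treat BB as one letter, giving (4)!/(2!) = 12.
Subtracting, 30 − 12 = 18 arrangements keep the B's apart.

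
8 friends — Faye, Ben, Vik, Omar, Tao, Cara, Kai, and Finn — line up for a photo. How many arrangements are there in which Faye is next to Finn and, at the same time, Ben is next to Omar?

2880

Treat {Faye,Finn} as one block (2 orders) and {Ben,Omar} as another (2 orders).
That leaves 6 units to arrange: 2 × 2 × 6! = 4 × 720 = 2880.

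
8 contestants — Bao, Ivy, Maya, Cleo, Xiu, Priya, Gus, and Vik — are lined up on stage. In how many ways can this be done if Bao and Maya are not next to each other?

Of the 8! = 40320 arrangements, those with Bao and Maya adjacent number 2 × 7! = 10080 (treat the pair as a block with 2 internal orders).
So 40320 − 10080 = 30240 arrangements keep them apart.

30240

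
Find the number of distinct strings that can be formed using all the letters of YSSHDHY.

YSSHDHY has 7 letters with H appearing twice, S appearing twice, and Y appearing twice.
So there are 7! / (2!·2!·2!) = 630 distinguishable arrangements.

630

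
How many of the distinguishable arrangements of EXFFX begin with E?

6

With the first slot taken by E, it remains to arrange the other 4 letters (XFFX).
Those 4 letters have F appearing twice and X appearing twice, giving (4)!/(2!·2!) = 6.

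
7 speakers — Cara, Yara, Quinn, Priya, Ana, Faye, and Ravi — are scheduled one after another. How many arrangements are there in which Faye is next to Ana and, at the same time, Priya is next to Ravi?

Treat {Faye,Ana} as one block (2 orders) and {Priya,Ravi} as another (2 orders).
That leaves 5 units to arrange: 2 × 2 × 5! = 4 × 120 = 480.

480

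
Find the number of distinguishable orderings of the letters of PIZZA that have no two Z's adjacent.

36

There are 5!/(2!) = 60 arrangements of PIZZA in total.
Arrangements with the Z's together: treat ZZ as one letter, giving (4)! = 24.
Hence 60 − 24 = 36.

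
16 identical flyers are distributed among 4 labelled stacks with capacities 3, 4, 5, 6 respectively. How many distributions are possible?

10

By stars and bars, unrestricted non-negative solutions to x_1+…+x_4 = 16 number C(16+3,3) = 969.
Subtract solutions that violate a single cap (substitute x_i' = x_i − (cap_i+1)): x_1 ≥ 4 gives C(15,3) = 455; x_2 ≥ 5 gives C(14,3) = 364; x_3 ≥ 6 gives C(13,3) = 286; x_4 ≥ 7 gives C(12,3) = 220. Together 1325.
Add back pairs where two caps are both exceeded: 120 + 84 + 56 + 56 + 35 + 20 = 371.
Subtract triples: 4 + 1 + 0 + 0 = 5.
By inclusion–exclusion the count is 969 − 1325 + 371 − 5 = 10.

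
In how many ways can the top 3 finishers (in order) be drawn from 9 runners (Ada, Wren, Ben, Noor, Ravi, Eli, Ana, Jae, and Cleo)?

504

There are 9 choices for 1st place, 8 for 2nd, and 7 for 3rd.
That gives 9 × 8 × 7 = 504.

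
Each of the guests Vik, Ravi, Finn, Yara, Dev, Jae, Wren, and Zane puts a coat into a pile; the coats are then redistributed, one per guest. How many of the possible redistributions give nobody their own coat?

14833

Let Aᵢ be the assignments in which guest i gets their own coat. We want the size of the complement of A₁∪…∪A_8.
By inclusion–exclusion this is Σ_{j=0}^{8} (−1)^j C(8,j)·(8−j)!.
Computing: 40320 − 40320 + 20160 − 6720 + 1680 − 336 + 56 − 8 + 1 = 14833.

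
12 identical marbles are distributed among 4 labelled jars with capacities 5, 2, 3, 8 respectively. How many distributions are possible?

By stars and bars, unrestricted non-negative solutions to x_1+…+x_4 = 12 number C(12+3,3) = 455.
Subtract solutions that violate a single cap (substitute x_i' = x_i − (cap_i+1)): x_1 ≥ 6 gives C(9,3) = 84; x_2 ≥ 3 gives C(12,3) = 220; x_3 ≥ 4 gives C(11,3) = 165; x_4 ≥ 9 gives C(6,3) = 20. Together 489.
Add back pairs where two caps are both exceeded: 20 + 10 + 0 + 56 + 1 + 0 = 87.
By inclusion–exclusion the count is 455 − 489 + 87 = 53.

53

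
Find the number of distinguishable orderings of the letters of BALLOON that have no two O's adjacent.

Total arrangements of BALLOON: 7!/(2!·2!) = 1260.
If the two O's are adjacent, glue them into one block, leaving 6 items to arrange: (6)!/(2!) = 360 ways.
Subtracting, 1260 − 360 = 900 arrangements keep the O's apart.

900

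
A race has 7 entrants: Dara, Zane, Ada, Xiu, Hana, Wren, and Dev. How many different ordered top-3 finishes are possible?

210

This is an ordered selection of 3 from 7: P(7,3).
That gives 7 × 6 × 5 = 210.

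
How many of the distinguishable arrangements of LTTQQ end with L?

6

With the last slot taken by L, it remains to arrange the other 4 letters (TTQQ).
Those 4 letters have Q appearing twice and T appearing twice, giving (4)!/(2!·2!) = 6.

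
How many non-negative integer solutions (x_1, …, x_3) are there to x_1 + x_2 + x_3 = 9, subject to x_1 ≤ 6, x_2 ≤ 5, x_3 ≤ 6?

By stars and bars, unrestricted non-negative solutions to x_1+…+x_3 = 9 number C(9+2,2) = 55.
Subtract solutions that violate a single cap (substitute x_i' = x_i − (cap_i+1)): x_1 ≥ 7 gives C(4,2) = 6; x_2 ≥ 6 gives C(5,2) = 10; x_3 ≥ 7 gives C(4,2) = 6. Together 22.
No two caps can be exceeded simultaneously, so the pair terms are all 0.
By inclusion–exclusion the count is 55 − 22 + 0 = 33.

33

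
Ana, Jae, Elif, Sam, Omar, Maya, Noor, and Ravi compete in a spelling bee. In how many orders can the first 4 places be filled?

There are 8 choices for 1st place, 7 for 2nd, and so on down to 5 for position 4.
That gives 8 × 7 × 6 × 5 = 1680.

1680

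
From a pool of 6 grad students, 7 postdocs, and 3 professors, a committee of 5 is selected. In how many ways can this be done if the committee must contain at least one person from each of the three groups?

2730

With no constraint there are C(16,5) = 4368 possible selections.
Selections missing a whole group: no grad students → C(10,5) = 252; no postdocs → C(9,5) = 126; no professors → C(13,5) = 1287.
Add back selections omitting two groups (i.e. drawn from a single group): C(6,5) + C(7,5) + C(3,5) = 27.
By inclusion–exclusion: 4368 − 1665 + 27 = 2730.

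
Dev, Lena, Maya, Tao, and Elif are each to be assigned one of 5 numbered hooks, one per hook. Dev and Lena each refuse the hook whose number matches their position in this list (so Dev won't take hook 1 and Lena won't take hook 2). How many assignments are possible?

Let Aᵢ (for i ∈ {1, 2}) be the placements that put person i in their forbidden hook. Any j of these fix j positions, leaving (5−j)! ways to fill the rest, and there are C(2,j) ways to pick which j.
By inclusion–exclusion, the number of valid placements is Σ_{j=0}^{2} (−1)^j C(2,j)·(5−j)!.
Computing: 120 − 48 + 6 = 78.

78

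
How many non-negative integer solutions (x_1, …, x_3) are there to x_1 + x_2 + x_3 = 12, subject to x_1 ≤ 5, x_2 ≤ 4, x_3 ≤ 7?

Without the upper bounds there are C(14,2) = 91 ways to split 12 among 3 variables.
Subtract solutions that violate a single cap (substitute x_i' = x_i − (cap_i+1)): x_1 ≥ 6 gives C(8,2) = 28; x_2 ≥ 5 gives C(9,2) = 36; x_3 ≥ 8 gives C(6,2) = 15. Together 79.
Add back pairs where two caps are both exceeded: 3 + 0 + 0 = 3.
By inclusion–exclusion the count is 91 − 79 + 3 = 15.

15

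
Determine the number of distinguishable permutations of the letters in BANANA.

Letter multiplicities in BANANA: A×3, B×1, N×2.
The number of distinct arrangements is 6!/(3!·2!) = 720/12 = 60.

60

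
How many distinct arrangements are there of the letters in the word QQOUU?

30

QQOUU has 5 letters with Q appearing twice and U appearing twice.
So there are 5! / (2!·2!) = 30 distinguishable arrangements.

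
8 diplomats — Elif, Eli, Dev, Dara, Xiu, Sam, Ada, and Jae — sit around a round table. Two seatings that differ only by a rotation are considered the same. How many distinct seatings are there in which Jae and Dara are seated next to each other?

1440

Glue Jae and Dara into a block (2 internal orders). Seating 7 units around a circle gives (6)! arrangements.
So 2 × (6)! = 2 × 720 = 1440.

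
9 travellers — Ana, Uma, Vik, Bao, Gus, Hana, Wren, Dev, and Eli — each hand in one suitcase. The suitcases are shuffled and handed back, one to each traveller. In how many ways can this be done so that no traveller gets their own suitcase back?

This is the derangement count D_9: permutations of 9 items with no fixed point.
By inclusion–exclusion this is Σ_{j=0}^{9} (−1)^j C(9,j)·(9−j)!.
Computing: 362880 − 362880 + 181440 − 60480 + 15120 − 3024 + 504 − 72 + 9 − 1 = 133496.

133496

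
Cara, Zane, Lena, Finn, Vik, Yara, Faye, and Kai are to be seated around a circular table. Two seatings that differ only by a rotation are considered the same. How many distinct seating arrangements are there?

5040

Around a circle, 8 distinct people have 8!/8 = (7)! = 5040 rotationally distinct seatings.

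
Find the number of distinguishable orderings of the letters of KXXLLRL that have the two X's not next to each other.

There are 7!/(3!·2!) = 420 arrangements of KXXLLRL in total.
If the two X's are adjacent, glue them into one block, leaving 6 items to arrange: (6)!/(3!) = 120 ways.
Hence 420 − 120 = 300.

300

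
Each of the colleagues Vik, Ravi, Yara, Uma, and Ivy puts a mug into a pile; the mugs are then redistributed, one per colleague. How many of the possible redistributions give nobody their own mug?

44

Count assignments avoiding every fixed point. For any j of the 5 colleagues fixed to their own mug, the other 5−j can be arranged in (5−j)! ways.
By inclusion–exclusion this is Σ_{j=0}^{5} (−1)^j C(5,j)·(5−j)!.
Computing: 120 − 120 + 60 − 20 + 5 − 1 = 44.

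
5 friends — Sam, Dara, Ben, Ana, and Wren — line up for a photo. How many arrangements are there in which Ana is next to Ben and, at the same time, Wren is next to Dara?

Treat {Ana,Ben} as one block (2 orders) and {Wren,Dara} as another (2 orders).
That leaves 3 units to arrange: 2 × 2 × 3! = 4 × 6 = 24.

24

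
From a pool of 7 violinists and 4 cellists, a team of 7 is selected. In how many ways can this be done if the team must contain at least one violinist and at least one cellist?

329

Unrestricted: C(11,7) = 330 ways to pick any 7 of the 11.
Subtract selections that omit an entire group: no violinists → C(4,7) = 0; no cellists → C(7,7) = 1.
Both groups omitted at once is impossible, so 330 − 1 = 329.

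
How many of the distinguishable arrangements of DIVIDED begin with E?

With the first slot taken by E, it remains to arrange the other 6 letters (DIVIDD).
Those 6 letters have D appearing 3 times and I appearing twice, giving (6)!/(3!·2!) = 60.

60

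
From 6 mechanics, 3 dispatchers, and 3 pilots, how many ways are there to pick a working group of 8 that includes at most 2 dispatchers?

Split by how many dispatchers are chosen (0 through 2).
Sum: C(3,0)·C(9,8) + C(3,1)·C(9,7) + C(3,2)·C(9,6) = 9 + 108 + 252 = 369.

369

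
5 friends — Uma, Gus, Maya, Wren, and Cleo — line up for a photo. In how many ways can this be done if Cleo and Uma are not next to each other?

72

Of the 5! = 120 arrangements, those with Cleo and Uma adjacent number 2 × 4! = 48 (treat the pair as a block with 2 internal orders).
So 120 − 48 = 72 arrangements keep them apart.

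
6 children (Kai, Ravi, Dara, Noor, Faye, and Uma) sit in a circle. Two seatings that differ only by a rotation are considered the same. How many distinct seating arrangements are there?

Around a circle, 6 distinct people have 6!/6 = (5)! = 120 rotationally distinct seatings.

120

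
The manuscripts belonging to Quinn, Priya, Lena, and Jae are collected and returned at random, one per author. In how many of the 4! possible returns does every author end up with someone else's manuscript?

Count assignments avoiding every fixed point. For any j of the 4 authors fixed to their own manuscript, the other 4−j can be arranged in (4−j)! ways.
By inclusion–exclusion this is Σ_{j=0}^{4} (−1)^j C(4,j)·(4−j)!.
Computing: 24 − 24 + 12 − 4 + 1 = 9.

9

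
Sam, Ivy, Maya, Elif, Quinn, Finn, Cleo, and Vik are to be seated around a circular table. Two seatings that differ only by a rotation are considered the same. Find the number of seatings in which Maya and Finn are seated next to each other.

Treat {Maya, Finn} as one unit (2 internal orders) and seat the resulting 7 units around the table: (6)! circular arrangements.
So 2 × (6)! = 2 × 720 = 1440.

1440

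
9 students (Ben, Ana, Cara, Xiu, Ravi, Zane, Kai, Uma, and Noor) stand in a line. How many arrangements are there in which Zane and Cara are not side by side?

282240

Of the 9! = 362880 arrangements, those with Zane and Cara adjacent number 2 × 8! = 80640 (treat the pair as a block with 2 internal orders).
Complementary counting: 362880 − 80640 = 282240.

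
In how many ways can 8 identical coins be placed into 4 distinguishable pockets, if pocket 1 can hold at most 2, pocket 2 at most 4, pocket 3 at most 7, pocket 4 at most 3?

58

Without the upper bounds there are C(11,3) = 165 ways to split 8 among 4 pockets.
Subtract solutions that violate a single cap (substitute x_i' = x_i − (cap_i+1)): x_1 ≥ 3 gives C(8,3) = 56; x_2 ≥ 5 gives C(6,3) = 20; x_3 ≥ 8 gives C(3,3) = 1; x_4 ≥ 4 gives C(7,3) = 35. Together 112.
Add back pairs where two caps are both exceeded: 1 + 0 + 4 + 0 + 0 + 0 = 5.
By inclusion–exclusion the count is 165 − 112 + 5 = 58.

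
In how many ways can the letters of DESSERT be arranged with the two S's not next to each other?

There are 7!/(2!·2!) = 1260 arrangements of DESSERT in total.
Arrangements with the S's together: treat SS as one letter, giving (6)!/(2!) = 360.
Subtracting, 1260 − 360 = 900 arrangements keep the S's apart.

900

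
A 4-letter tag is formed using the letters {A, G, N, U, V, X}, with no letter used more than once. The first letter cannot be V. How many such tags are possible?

The first letter has 6−1 = 5 choices (anything except V).
The remaining 3 letters are filled from the other 5 symbols without repetition: 5 × 4 × 3 = 60.
Total: 5 × 60 = 300.

300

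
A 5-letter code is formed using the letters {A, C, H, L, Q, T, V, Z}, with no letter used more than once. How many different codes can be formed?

6720

Choose and order 5 of the 8 symbols: the first letter has 8 options, the next 7, and so on down to 4.
That product is 8 × 7 × 6 × 5 × 4 = 6720.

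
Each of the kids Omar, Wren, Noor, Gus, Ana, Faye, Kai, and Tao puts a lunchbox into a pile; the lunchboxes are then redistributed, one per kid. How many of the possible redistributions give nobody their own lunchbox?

14833

Count assignments avoiding every fixed point. For any j of the 8 kids fixed to their own lunchbox, the other 8−j can be arranged in (8−j)! ways.
By inclusion–exclusion this is Σ_{j=0}^{8} (−1)^j C(8,j)·(8−j)!.
Computing: 40320 − 40320 + 20160 − 6720 + 1680 − 336 + 56 − 8 + 1 = 14833.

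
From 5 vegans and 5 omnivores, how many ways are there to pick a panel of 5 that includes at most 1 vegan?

26

Split by how many vegans are chosen (0 through 1).
Sum: C(5,0)·C(5,5) + C(5,1)·C(5,4) = 1 + 25 = 26.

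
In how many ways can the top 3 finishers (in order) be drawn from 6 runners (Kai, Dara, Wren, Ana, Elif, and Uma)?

120

There are 6 choices for 1st place, 5 for 2nd, and 4 for 3rd.
That gives 6 × 5 × 4 = 120.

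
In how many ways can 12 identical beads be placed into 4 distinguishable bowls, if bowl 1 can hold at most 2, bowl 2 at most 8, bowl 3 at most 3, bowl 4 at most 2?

Ignoring the caps, the number of non-negative solutions to x_1+…+x_4 = 12 is C(15,3) = 455.
Subtract solutions that violate a single cap (substitute x_i' = x_i − (cap_i+1)): x_1 ≥ 3 gives C(12,3) = 220; x_2 ≥ 9 gives C(6,3) = 20; x_3 ≥ 4 gives C(11,3) = 165; x_4 ≥ 3 gives C(12,3) = 220. Together 625.
Add back pairs where two caps are both exceeded: 1 + 56 + 84 + 0 + 1 + 56 = 198.
Subtract triples: 0 + 0 + 10 + 0 = 10.
By inclusion–exclusion the count is 455 − 625 + 198 − 10 = 18.

18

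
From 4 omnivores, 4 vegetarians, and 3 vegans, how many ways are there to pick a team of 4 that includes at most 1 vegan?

Split by how many vegans are chosen (0 through 1).
Sum: C(3,0)·C(8,4) + C(3,1)·C(8,3) = 70 + 168 = 238.

238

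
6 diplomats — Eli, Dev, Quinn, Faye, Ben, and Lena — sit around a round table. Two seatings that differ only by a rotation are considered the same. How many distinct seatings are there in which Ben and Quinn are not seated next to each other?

Without the restriction there are (5)! = 120 seatings.
Seatings with Ben beside Quinn: treat them as a block with 2 internal orders, giving 2 × (4)! = 48.
Subtracting, 120 − 48 = 72.

72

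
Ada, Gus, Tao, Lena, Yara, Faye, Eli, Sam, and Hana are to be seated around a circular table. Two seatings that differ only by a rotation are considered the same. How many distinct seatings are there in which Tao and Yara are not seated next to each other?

All circular seatings of 9 people number (8)! = 40320.
Those with Tao next to Yara: fuse the pair into one unit and seat 8 units around a circle — 2·(7)! = 10080.
Subtracting, 40320 − 10080 = 30240.

30240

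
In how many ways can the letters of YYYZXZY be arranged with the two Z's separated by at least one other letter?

75

Total arrangements of YYYZXZY: 7!/(4!·2!) = 105.
Arrangements with the Z's together: treat ZZ as one letter, giving (6)!/(4!) = 30.
Subtracting, 105 − 30 = 75 arrangements keep the Z's apart.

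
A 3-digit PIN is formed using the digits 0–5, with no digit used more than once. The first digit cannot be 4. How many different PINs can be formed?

100

The first digit has 6−1 = 5 choices (anything except 4).
The remaining 2 digits are filled from the other 5 symbols without repetition: 5 × 4 = 20.
Total: 5 × 20 = 100.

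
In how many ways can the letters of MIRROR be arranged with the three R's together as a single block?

Treat the 3 copies of R as a single block. The multiset to arrange is then {RRR, I, M, O}, 4 items in all.
All 4 items are distinct, so there are (4)! = 24 arrangements.

24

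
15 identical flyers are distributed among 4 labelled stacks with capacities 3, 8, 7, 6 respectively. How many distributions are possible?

149

Ignoring the caps, the number of non-negative solutions to x_1+…+x_4 = 15 is C(18,3) = 816.
Subtract solutions that violate a single cap (substitute x_i' = x_i − (cap_i+1)): x_1 ≥ 4 gives C(14,3) = 364; x_2 ≥ 9 gives C(9,3) = 84; x_3 ≥ 8 gives C(10,3) = 120; x_4 ≥ 7 gives C(11,3) = 165. Together 733.
Add back pairs where two caps are both exceeded: 10 + 20 + 35 + 0 + 0 + 1 = 66.
By inclusion–exclusion the count is 816 − 733 + 66 = 149.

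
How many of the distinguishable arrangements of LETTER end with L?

Fix L in the last position and arrange the remaining 5 letters.
Those 5 letters have E appearing twice and T appearing twice, giving (5)!/(2!·2!) = 30.

30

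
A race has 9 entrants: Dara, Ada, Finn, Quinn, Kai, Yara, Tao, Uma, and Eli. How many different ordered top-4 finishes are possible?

This is an ordered selection of 4 from 9: P(9,4).
That gives 9 × 8 × 7 × 6 = 3024.

3024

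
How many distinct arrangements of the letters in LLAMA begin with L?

12

Fix L in the first position and arrange the remaining 4 letters.
Those 4 letters have A appearing twice, giving (4)!/(2!) = 12.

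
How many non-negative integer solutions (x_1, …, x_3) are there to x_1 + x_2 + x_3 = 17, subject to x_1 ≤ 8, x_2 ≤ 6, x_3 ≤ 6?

10

By stars and bars, unrestricted non-negative solutions to x_1+…+x_3 = 17 number C(17+2,2) = 171.
Subtract solutions that violate a single cap (substitute x_i' = x_i − (cap_i+1)): x_1 ≥ 9 gives C(10,2) = 45; x_2 ≥ 7 gives C(12,2) = 66; x_3 ≥ 7 gives C(12,2) = 66. Together 177.
Add back pairs where two caps are both exceeded: 3 + 3 + 10 = 16.
By inclusion–exclusion the count is 171 − 177 + 16 = 10.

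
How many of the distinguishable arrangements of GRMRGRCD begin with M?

420

Fix M in the first position and arrange the remaining 7 letters.
Those 7 letters have G appearing twice and R appearing 3 times, giving (7)!/(3!·2!) = 420.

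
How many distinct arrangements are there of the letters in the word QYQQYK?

60

The 6 letters of QYQQYK have repeats: Q appearing 3 times and Y appearing twice.
So there are 6! / (3!·2!) = 60 distinguishable arrangements.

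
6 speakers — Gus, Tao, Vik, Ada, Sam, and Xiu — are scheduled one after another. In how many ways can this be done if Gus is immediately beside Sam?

240

Place the 4 others and the Gus-Sam pair as 5 objects in a line; the pair has 2 internal arrangements.
That gives 2 × 5! = 2 × 120 = 240.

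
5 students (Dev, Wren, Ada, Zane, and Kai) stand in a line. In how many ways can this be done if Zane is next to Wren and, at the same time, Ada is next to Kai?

24

Treat {Zane,Wren} as one block (2 orders) and {Ada,Kai} as another (2 orders).
That leaves 3 units to arrange: 2 × 2 × 3! = 4 × 6 = 24.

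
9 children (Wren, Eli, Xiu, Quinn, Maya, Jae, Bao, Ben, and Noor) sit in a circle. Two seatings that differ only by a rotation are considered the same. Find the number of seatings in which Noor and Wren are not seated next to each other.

30240

Without the restriction there are (8)! = 40320 seatings.
Seatings with Noor beside Wren: treat them as a block with 2 internal orders, giving 2 × (7)! = 10080.
Subtracting, 40320 − 10080 = 30240.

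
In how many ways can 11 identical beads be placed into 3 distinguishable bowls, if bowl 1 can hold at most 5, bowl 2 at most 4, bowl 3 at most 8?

By stars and bars, unrestricted non-negative solutions to x_1+…+x_3 = 11 number C(11+2,2) = 78.
Subtract solutions that violate a single cap (substitute x_i' = x_i − (cap_i+1)): x_1 ≥ 6 gives C(7,2) = 21; x_2 ≥ 5 gives C(8,2) = 28; x_3 ≥ 9 gives C(4,2) = 6. Together 55.
Add back pairs where two caps are both exceeded: 1 + 0 + 0 = 1.
By inclusion–exclusion the count is 78 − 55 + 1 = 24.

24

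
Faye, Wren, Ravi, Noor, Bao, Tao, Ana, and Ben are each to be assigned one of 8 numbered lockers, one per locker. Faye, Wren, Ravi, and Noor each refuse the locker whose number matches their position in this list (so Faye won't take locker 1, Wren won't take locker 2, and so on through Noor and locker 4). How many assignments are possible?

Let Aᵢ (for 1 ≤ i ≤ 4) be the placements that put person i in their forbidden locker. Any j of these fix j positions, leaving (8−j)! ways to fill the rest, and there are C(4,j) ways to pick which j.
By inclusion–exclusion, the number of valid placements is Σ_{j=0}^{4} (−1)^j C(4,j)·(8−j)!.
Computing: 40320 − 20160 + 4320 − 480 + 24 = 24024.

24024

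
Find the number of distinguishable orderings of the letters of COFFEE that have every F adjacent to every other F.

60

Treat the 2 copies of F as a single block. The multiset to arrange is then {FF, C, E, E, O}, 5 items in all.
That gives (5)!/(2!) = 60 arrangements.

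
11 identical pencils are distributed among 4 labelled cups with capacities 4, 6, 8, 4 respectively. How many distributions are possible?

By stars and bars, unrestricted non-negative solutions to x_1+…+x_4 = 11 number C(11+3,3) = 364.
Subtract solutions that violate a single cap (substitute x_i' = x_i − (cap_i+1)): x_1 ≥ 5 gives C(9,3) = 84; x_2 ≥ 7 gives C(7,3) = 35; x_3 ≥ 9 gives C(5,3) = 10; x_4 ≥ 5 gives C(9,3) = 84. Together 213.
Add back pairs where two caps are both exceeded: 0 + 0 + 4 + 0 + 0 + 0 = 4.
By inclusion–exclusion the count is 364 − 213 + 4 = 155.

155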